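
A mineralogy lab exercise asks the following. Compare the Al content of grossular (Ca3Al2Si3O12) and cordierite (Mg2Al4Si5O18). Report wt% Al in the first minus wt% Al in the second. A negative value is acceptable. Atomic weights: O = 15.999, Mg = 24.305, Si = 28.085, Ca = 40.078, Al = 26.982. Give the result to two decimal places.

-6.47 percentage points

M(Ca3Al2Si3O12) = 450.441 g/mol, so wt% Al = 53.964/450.441 × 100 = 11.98%.
M(Mg2Al4Si5O18) = 584.945 g/mol, so wt% Al = 107.928/584.945 × 100 = 18.45%.
11.98 − 18.45 = -6.47 pp.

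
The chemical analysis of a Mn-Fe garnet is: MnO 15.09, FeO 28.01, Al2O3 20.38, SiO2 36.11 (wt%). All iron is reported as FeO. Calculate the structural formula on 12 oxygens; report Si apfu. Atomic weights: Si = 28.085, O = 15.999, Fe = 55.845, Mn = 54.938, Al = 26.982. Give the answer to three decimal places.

3.000 Si apfu

15.09 wt% MnO ÷ 70.937 g/mol = 0.21272 mol, giving 0.21272 Mn and 0.21272 O.
28.01 wt% FeO ÷ 71.844 g/mol = 0.38987 mol, giving 0.38987 Fe and 0.38987 O.
20.38 wt% Al2O3 ÷ 101.961 g/mol = 0.19988 mol, giving 0.39976 Al and 0.59964 O.
36.11 wt% SiO2 ÷ 60.083 g/mol = 0.60100 mol, giving 0.60100 Si and 1.20200 O.
Oxygen sums to 2.40423; scaling by 12/2.40423 = 4.99120 puts the formula on 12 O.
Si: 0.60100 × 4.99120 = 3.000 atoms per formula unit.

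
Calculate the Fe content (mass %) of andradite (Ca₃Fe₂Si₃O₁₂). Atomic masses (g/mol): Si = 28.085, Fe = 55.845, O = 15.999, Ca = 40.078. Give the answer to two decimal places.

Formula mass = 3*40.078 + 2*55.845 + 3*28.085 + 12*15.999 = 508.167 g/mol, of which 111.690 g is Fe.
So Fe makes up 111.690/508.167 = 0.2198 of the mass, i.e. 21.98%.

21.98 mass %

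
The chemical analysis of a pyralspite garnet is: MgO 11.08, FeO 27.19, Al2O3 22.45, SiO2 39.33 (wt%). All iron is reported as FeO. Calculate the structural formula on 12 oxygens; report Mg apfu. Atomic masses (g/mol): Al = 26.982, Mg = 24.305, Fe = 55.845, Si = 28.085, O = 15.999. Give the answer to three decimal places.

1.258 Mg apfu

MgO: 11.08/40.304 = 0.27491 mol → 0.27491 mol Mg, 0.27491 mol O.
FeO: 27.19/71.844 = 0.37846 mol → 0.37846 mol Fe, 0.37846 mol O.
Al2O3: 22.45/101.961 = 0.22018 mol → 0.44036 mol Al, 0.66054 mol O.
SiO2: 39.33/60.083 = 0.65459 mol → 0.65459 mol Si, 1.30918 mol O.
Total oxygen = 2.62309 mol. Normalization factor = 12/2.62309 = 4.57476.
Mg per 12 O = 0.27491 × 4.57476 = 1.258.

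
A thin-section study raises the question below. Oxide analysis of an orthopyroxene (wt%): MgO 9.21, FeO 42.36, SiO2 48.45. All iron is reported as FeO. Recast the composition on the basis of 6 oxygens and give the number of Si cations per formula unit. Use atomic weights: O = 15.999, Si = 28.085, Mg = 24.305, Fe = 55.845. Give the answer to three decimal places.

1.990 Si apfu

9.21 wt% MgO ÷ 40.304 g/mol = 0.22851 mol, giving 0.22851 Mg and 0.22851 O.
42.36 wt% FeO ÷ 71.844 g/mol = 0.58961 mol, giving 0.58961 Fe and 0.58961 O.
48.45 wt% SiO2 ÷ 60.083 g/mol = 0.80638 mol, giving 0.80638 Si and 1.61276 O.
Oxygen sums to 2.43088; scaling by 6/2.43088 = 2.46824 puts the formula on 6 O.
Si: 0.80638 × 2.46824 = 1.990 atoms per formula unit.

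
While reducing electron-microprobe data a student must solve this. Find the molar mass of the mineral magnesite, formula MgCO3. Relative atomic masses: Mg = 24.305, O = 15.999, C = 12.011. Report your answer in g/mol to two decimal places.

84.31 g/mol

Mg: 1 × 24.305 = 24.3050
C: 1 × 12.011 = 12.0110
O: 3 × 15.999 = 47.9970
Summing the contributions gives the formula mass.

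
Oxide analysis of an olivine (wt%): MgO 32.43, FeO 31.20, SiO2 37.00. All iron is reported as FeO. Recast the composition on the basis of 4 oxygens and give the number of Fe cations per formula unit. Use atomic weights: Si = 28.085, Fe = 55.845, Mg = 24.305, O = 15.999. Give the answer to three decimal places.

32.43 wt% MgO ÷ 40.304 g/mol = 0.80463 mol, giving 0.80463 Mg and 0.80463 O.
31.20 wt% FeO ÷ 71.844 g/mol = 0.43427 mol, giving 0.43427 Fe and 0.43427 O.
37.00 wt% SiO2 ÷ 60.083 g/mol = 0.61581 mol, giving 0.61581 Si and 1.23162 O.
Oxygen sums to 2.47052; scaling by 4/2.47052 = 1.61909 puts the formula on 4 O.
Fe: 0.43427 × 1.61909 = 0.703 atoms per formula unit.

0.703 Fe apfu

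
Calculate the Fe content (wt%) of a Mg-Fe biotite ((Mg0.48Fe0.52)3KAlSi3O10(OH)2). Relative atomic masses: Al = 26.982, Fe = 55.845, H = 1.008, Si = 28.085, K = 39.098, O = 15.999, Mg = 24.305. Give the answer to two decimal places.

18.68 wt%

M((Mg0.48Fe0.52)3KAlSi3O10(OH)2) = 466.456 g/mol.
Fe contributes 1.56 × 55.845 = 87.118 g per mole.
87.118/466.456 = 0.1868 → 18.68%.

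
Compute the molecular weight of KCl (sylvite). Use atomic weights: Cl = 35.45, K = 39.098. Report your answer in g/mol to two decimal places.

K: 1 × 39.098 = 39.0980
Cl: 1 × 35.45 = 35.4500
Summing the contributions gives the formula mass.

74.55 g/mol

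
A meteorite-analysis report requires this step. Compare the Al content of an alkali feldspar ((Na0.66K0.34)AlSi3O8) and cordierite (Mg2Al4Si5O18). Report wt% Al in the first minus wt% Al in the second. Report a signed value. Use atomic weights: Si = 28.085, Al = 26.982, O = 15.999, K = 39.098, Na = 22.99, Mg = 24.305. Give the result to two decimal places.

M((Na0.66K0.34)AlSi3O8) = 267.696 g/mol, so wt% Al = 26.982/267.696 × 100 = 10.08%.
M(Mg2Al4Si5O18) = 584.945 g/mol, so wt% Al = 107.928/584.945 × 100 = 18.45%.
10.08 − 18.45 = -8.37 pp.

-8.37 percentage points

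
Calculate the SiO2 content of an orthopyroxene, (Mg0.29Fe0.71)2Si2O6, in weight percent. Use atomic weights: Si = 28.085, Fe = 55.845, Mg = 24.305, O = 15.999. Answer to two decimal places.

Molar mass of (Mg0.29Fe0.71)2Si2O6 = 0.58·24.305 + 1.42·55.845 + 2·28.085 + 6·15.999 = 245.561 g/mol.
Each formula unit contains 2 Si, equivalent to 2/1 = 2.0000 mol SiO2.
M(SiO2) = 1×28.085 + 2×15.999 = 60.083 g/mol.
Mass of SiO2 per formula unit = 2.0000 × 60.083 = 120.166 g.
SiO2 wt% = 120.166 / 245.561 × 100 = 48.94%.

48.94 wt%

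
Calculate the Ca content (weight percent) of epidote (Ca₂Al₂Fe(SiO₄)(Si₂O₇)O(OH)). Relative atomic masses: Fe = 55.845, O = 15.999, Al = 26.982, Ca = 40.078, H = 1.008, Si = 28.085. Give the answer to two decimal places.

16.59 weight percent

Formula mass = 2*40.078 + 2*26.982 + 1*55.845 + 3*28.085 + 13*15.999 + 1*1.008 = 483.215 g/mol, of which 80.156 g is Ca.
So Ca makes up 80.156/483.215 = 0.1659 of the mass, i.e. 16.59%.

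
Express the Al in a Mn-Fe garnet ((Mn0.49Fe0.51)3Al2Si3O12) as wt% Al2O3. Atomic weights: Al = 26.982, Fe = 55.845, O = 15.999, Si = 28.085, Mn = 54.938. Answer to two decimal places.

20.54 wt%

Molar mass of (Mn0.49Fe0.51)3Al2Si3O12 = 1.47*54.938 + 1.53*55.845 + 2*26.982 + 3*28.085 + 12*15.999 = 496.409 g/mol.
Each formula unit contains 2 Al, equivalent to 2/2 = 1.0000 mol Al2O3.
M(Al2O3) = 2×26.982 + 3×15.999 = 101.961 g/mol.
Mass of Al2O3 per formula unit = 1.0000 × 101.961 = 101.961 g.
Al2O3 wt% = 101.961 / 496.409 × 100 = 20.54%.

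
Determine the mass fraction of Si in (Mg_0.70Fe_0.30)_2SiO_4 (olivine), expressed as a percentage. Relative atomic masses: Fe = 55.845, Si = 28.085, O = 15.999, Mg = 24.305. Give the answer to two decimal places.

Formula mass = 1.40×24.305 + 0.60×55.845 + 1×28.085 + 4×15.999 = 159.615 g/mol, of which 28.085 g is Si.
So Si makes up 28.085/159.615 = 0.1760 of the mass, i.e. 17.60%.

17.60 wt%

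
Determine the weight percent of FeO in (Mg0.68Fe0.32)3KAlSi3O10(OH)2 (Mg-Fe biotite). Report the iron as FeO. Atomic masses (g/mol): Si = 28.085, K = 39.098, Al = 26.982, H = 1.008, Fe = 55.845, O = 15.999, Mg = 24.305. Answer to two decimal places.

M((Mg0.68Fe0.32)3KAlSi3O10(OH)2) = 447.532 g/mol; M(FeO) = 71.844 g/mol.
Moles FeO per formula unit = 0.96 Fe ÷ 1 = 0.9600.
FeO fraction = (0.9600 × 71.844) / 447.532 = 68.970/447.532 = 0.1541.

15.41 wt%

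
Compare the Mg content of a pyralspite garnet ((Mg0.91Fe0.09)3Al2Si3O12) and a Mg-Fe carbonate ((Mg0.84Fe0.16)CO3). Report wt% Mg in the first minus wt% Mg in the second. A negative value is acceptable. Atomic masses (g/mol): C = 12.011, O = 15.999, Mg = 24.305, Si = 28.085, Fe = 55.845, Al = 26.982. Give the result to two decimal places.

-6.73 percentage points

M((Mg0.91Fe0.09)3Al2Si3O12) = 411.638 g/mol, so wt% Mg = 66.353/411.638 × 100 = 16.12%.
M((Mg0.84Fe0.16)CO3) = 89.359 g/mol, so wt% Mg = 20.416/89.359 × 100 = 22.85%.
16.12 − 22.85 = -6.73 pp.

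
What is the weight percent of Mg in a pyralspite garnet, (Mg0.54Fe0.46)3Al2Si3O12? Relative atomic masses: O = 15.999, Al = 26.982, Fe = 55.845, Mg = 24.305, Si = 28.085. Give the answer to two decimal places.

Formula mass = 1.62*24.305 + 1.38*55.845 + 2*26.982 + 3*28.085 + 12*15.999 = 446.647 g/mol, of which 39.374 g is Mg.
So Mg makes up 39.374/446.647 = 0.0882 of the mass, i.e. 8.82%.

8.82 wt%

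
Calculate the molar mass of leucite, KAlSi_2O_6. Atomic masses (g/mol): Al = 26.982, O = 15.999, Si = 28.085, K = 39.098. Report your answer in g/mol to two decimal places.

218.24 g/mol

M = 1×39.098 + 1×26.982 + 2×28.085 + 6×15.999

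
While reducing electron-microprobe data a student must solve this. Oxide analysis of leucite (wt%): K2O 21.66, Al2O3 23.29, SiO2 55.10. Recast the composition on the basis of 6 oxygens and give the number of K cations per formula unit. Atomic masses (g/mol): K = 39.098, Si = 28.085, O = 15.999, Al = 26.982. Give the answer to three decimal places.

K2O: 21.66/94.195 = 0.22995 mol → 0.45990 mol K, 0.22995 mol O.
Al2O3: 23.29/101.961 = 0.22842 mol → 0.45684 mol Al, 0.68526 mol O.
SiO2: 55.10/60.083 = 0.91706 mol → 0.91706 mol Si, 1.83412 mol O.
Total oxygen = 2.74933 mol. Normalization factor = 6/2.74933 = 2.18235.
K per 6 O = 0.45990 × 2.18235 = 1.004.

1.004 K apfu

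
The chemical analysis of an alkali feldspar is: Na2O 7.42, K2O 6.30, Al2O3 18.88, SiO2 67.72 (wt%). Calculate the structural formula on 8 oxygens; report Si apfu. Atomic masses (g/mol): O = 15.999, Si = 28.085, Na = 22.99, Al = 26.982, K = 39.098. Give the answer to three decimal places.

3.009 Si apfu

7.42 wt% Na2O ÷ 61.979 g/mol = 0.11972 mol, giving 0.23944 Na and 0.11972 O.
6.30 wt% K2O ÷ 94.195 g/mol = 0.06688 mol, giving 0.13376 K and 0.06688 O.
18.88 wt% Al2O3 ÷ 101.961 g/mol = 0.18517 mol, giving 0.37034 Al and 0.55551 O.
67.72 wt% SiO2 ÷ 60.083 g/mol = 1.12711 mol, giving 1.12711 Si and 2.25422 O.
Oxygen sums to 2.99633; scaling by 8/2.99633 = 2.66993 puts the formula on 8 O.
Si: 1.12711 × 2.66993 = 3.009 atoms per formula unit.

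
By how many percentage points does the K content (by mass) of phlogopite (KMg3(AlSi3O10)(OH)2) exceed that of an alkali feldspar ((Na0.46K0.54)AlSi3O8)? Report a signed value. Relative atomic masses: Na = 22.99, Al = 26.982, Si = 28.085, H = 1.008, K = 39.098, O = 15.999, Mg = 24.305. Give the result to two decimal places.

1.58 percentage points

First mineral: 39.098 g K in 417.254 g formula = 9.37 wt% K.
Second mineral: 21.113 g K in 270.917 g formula = 7.79 wt% K.
9.37% − 7.79% gives a difference of 1.58 percentage points.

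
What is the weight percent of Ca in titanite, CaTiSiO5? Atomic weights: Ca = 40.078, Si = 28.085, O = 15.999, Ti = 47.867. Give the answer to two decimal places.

20.45 mass %

Formula mass = 1*40.078 + 1*47.867 + 1*28.085 + 5*15.999 = 196.025 g/mol, of which 40.078 g is Ca.
So Ca makes up 40.078/196.025 = 0.2045 of the mass, i.e. 20.45%.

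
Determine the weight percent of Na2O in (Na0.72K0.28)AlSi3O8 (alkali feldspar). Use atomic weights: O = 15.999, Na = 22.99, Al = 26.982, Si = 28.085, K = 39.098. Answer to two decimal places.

Molar mass of (Na0.72K0.28)AlSi3O8 = 0.72*22.99 + 0.28*39.098 + 1*26.982 + 3*28.085 + 8*15.999 = 266.729 g/mol.
Each formula unit contains 0.72 Na, equivalent to 0.72/2 = 0.3600 mol Na2O.
M(Na2O) = 2×22.99 + 1×15.999 = 61.979 g/mol.
Mass of Na2O per formula unit = 0.3600 × 61.979 = 22.312 g.
Na2O wt% = 22.312 / 266.729 × 100 = 8.37%.

8.37 wt%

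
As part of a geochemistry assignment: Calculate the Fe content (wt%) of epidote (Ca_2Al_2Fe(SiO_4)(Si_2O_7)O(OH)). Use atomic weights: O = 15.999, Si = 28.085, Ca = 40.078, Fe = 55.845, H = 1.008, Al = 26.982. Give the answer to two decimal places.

M(Ca_2Al_2Fe(SiO_4)(Si_2O_7)O(OH)) = 483.215 g/mol.
Fe contributes 1 × 55.845 = 55.845 g per mole.
55.845/483.215 = 0.1156 → 11.56%.

11.56 wt%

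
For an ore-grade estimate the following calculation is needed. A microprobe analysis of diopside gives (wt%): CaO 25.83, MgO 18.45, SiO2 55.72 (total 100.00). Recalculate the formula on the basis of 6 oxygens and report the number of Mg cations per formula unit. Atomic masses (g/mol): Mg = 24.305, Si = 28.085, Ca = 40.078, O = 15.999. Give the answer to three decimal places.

CaO (M=56.077): mol = 0.46062; Ca = 0.46062, O = 0.46062.
MgO (M=40.304): mol = 0.45777; Mg = 0.45777, O = 0.45777.
SiO2 (M=60.083): mol = 0.92738; Si = 0.92738, O = 1.85476.
ΣO = 2.77315; factor = 6/ΣO = 2.16360.
Mg apfu = 0.45777 × 2.16360 = 0.990.

0.990 Mg apfu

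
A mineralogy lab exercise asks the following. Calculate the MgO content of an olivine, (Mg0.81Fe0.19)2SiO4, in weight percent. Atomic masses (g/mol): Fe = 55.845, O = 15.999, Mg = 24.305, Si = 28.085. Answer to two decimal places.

Formula mass = 152.676 g/mol.
1.62 Mg → 1.6200 mol MgO per formula unit; M(MgO) = 40.304, so MgO mass = 65.292 g.
65.292/152.676 × 100 = 42.77 wt%.

42.77 wt%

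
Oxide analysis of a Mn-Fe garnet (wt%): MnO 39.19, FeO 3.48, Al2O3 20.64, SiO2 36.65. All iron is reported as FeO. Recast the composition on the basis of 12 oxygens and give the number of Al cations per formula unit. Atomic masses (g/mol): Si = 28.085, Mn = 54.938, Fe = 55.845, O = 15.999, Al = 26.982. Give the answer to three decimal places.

MnO: 39.19/70.937 = 0.55246 mol → 0.55246 mol Mn, 0.55246 mol O.
FeO: 3.48/71.844 = 0.04844 mol → 0.04844 mol Fe, 0.04844 mol O.
Al2O3: 20.64/101.961 = 0.20243 mol → 0.40486 mol Al, 0.60729 mol O.
SiO2: 36.65/60.083 = 0.60999 mol → 0.60999 mol Si, 1.21998 mol O.
Total oxygen = 2.42817 mol. Normalization factor = 12/2.42817 = 4.94199.
Al per 12 O = 0.40486 × 4.94199 = 2.001.

2.001 Al apfu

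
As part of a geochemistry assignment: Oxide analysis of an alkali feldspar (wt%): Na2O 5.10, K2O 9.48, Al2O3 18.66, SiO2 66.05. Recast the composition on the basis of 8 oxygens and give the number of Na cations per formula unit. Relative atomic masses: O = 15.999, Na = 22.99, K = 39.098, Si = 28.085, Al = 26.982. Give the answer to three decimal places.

0.449 Na apfu

Na2O: 5.10/61.979 = 0.08229 mol → 0.16458 mol Na, 0.08229 mol O.
K2O: 9.48/94.195 = 0.10064 mol → 0.20128 mol K, 0.10064 mol O.
Al2O3: 18.66/101.961 = 0.18301 mol → 0.36602 mol Al, 0.54903 mol O.
SiO2: 66.05/60.083 = 1.09931 mol → 1.09931 mol Si, 2.19862 mol O.
Total oxygen = 2.93058 mol. Normalization factor = 8/2.93058 = 2.72984.
Na per 8 O = 0.16458 × 2.72984 = 0.449.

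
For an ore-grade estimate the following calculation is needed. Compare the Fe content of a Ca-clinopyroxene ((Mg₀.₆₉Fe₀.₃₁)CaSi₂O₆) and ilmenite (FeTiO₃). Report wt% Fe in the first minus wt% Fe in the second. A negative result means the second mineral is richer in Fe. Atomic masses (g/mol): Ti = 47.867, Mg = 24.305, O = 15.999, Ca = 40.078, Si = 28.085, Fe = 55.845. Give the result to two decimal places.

First mineral: 17.312 g Fe in 226.324 g formula = 7.65 wt% Fe.
Second mineral: 55.845 g Fe in 151.709 g formula = 36.81 wt% Fe.
7.65% − 36.81% gives a difference of -29.16 percentage points.

-29.16 percentage points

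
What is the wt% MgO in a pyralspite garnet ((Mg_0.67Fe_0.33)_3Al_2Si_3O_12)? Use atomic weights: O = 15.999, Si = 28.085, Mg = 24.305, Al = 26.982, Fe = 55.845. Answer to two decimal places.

Formula mass = 434.347 g/mol.
2.01 Mg → 2.0100 mol MgO per formula unit; M(MgO) = 40.304, so MgO mass = 81.011 g.
81.011/434.347 × 100 = 18.65 wt%.

18.65 wt%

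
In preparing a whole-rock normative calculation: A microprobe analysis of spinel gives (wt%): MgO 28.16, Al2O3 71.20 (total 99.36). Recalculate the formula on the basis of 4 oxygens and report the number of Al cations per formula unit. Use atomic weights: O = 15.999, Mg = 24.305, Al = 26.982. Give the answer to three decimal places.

MgO (M=40.304): mol = 0.69869; Mg = 0.69869, O = 0.69869.
Al2O3 (M=101.961): mol = 0.69831; Al = 1.39662, O = 2.09493.
ΣO = 2.79362; factor = 4/ΣO = 1.43183.
Al apfu = 1.39662 × 1.43183 = 2.000.

2.000 Al apfu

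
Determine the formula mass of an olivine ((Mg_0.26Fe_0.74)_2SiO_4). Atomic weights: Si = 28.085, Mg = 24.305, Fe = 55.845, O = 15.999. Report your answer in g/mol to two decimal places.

The formula mass is the sum 0.52·24.305 + 1.48·55.845 + 1·28.085 + 4·15.999.

187.37 g/mol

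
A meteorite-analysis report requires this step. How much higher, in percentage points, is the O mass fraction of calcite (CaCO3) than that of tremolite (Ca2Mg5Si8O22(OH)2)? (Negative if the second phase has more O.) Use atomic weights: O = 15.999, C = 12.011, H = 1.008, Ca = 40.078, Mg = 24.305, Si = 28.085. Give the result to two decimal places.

0.69 percentage points

O in CaCO3: molar mass 100.086 g/mol; 3×15.999 = 47.997 g → 47.96 wt%.
O in Ca2Mg5Si8O22(OH)2: molar mass 812.353 g/mol; 24×15.999 = 383.976 g → 47.27 wt%.
Difference = 47.96 − 47.27 = 0.69 percentage points.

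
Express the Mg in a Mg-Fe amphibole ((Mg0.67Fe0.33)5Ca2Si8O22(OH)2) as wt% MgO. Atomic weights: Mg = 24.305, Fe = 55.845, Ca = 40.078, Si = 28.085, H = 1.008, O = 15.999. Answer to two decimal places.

15.62 wt%

M((Mg0.67Fe0.33)5Ca2Si8O22(OH)2) = 864.394 g/mol; M(MgO) = 40.304 g/mol.
Moles MgO per formula unit = 3.35 Mg ÷ 1 = 3.3500.
MgO fraction = (3.3500 × 40.304) / 864.394 = 135.018/864.394 = 0.1562.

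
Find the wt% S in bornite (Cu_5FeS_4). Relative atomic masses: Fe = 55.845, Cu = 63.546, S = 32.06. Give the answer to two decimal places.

M(Cu_5FeS_4) = 501.815 g/mol.
S contributes 4 × 32.06 = 128.240 g per mole.
128.240/501.815 = 0.2556 → 25.56%.

25.56 weight percent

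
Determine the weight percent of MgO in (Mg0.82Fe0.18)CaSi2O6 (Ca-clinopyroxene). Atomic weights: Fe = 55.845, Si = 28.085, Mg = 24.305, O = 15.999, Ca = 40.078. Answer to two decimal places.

14.87 wt%

Formula mass = 222.224 g/mol.
0.82 Mg → 0.8200 mol MgO per formula unit; M(MgO) = 40.304, so MgO mass = 33.049 g.
33.049/222.224 × 100 = 14.87 wt%.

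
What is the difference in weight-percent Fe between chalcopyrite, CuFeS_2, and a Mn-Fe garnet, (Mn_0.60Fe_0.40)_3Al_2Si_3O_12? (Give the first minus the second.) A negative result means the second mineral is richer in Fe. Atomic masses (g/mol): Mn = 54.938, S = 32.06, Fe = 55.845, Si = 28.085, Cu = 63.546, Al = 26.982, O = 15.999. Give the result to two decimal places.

First mineral: 55.845 g Fe in 183.511 g formula = 30.43 wt% Fe.
Second mineral: 67.014 g Fe in 496.109 g formula = 13.51 wt% Fe.
30.43% − 13.51% gives a difference of 16.92 percentage points.

16.92 percentage points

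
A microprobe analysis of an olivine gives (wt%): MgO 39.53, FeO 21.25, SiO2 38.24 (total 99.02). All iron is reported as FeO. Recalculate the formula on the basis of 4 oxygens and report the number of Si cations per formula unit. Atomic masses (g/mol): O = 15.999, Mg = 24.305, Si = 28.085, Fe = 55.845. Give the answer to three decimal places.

0.999 Si apfu

MgO: 39.53/40.304 = 0.98080 mol → 0.98080 mol Mg, 0.98080 mol O.
FeO: 21.25/71.844 = 0.29578 mol → 0.29578 mol Fe, 0.29578 mol O.
SiO2: 38.24/60.083 = 0.63645 mol → 0.63645 mol Si, 1.27290 mol O.
Total oxygen = 2.54948 mol. Normalization factor = 4/2.54948 = 1.56895.
Si per 4 O = 0.63645 × 1.56895 = 0.999.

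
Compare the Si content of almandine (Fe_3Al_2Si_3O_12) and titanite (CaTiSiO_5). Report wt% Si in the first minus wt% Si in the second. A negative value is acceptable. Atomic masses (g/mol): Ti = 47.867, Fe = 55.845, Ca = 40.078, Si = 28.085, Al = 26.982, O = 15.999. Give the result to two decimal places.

2.60 percentage points

First mineral: 84.255 g Si in 497.742 g formula = 16.93 wt% Si.
Second mineral: 28.085 g Si in 196.025 g formula = 14.33 wt% Si.
16.93% − 14.33% gives a difference of 2.60 percentage points.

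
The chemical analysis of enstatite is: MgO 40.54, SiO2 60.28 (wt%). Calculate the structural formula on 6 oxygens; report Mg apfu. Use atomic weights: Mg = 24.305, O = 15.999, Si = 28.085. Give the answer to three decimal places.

MgO (M=40.304): mol = 1.00586; Mg = 1.00586, O = 1.00586.
SiO2 (M=60.083): mol = 1.00328; Si = 1.00328, O = 2.00656.
ΣO = 3.01242; factor = 6/ΣO = 1.99175.
Mg apfu = 1.00586 × 1.99175 = 2.003.

2.003 Mg apfu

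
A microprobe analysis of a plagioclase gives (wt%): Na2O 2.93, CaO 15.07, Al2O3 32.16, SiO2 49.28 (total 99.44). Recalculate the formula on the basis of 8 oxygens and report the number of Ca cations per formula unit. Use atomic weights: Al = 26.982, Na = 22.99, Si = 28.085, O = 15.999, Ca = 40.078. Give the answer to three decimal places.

0.741 Ca apfu

2.93 wt% Na2O ÷ 61.979 g/mol = 0.04727 mol, giving 0.09454 Na and 0.04727 O.
15.07 wt% CaO ÷ 56.077 g/mol = 0.26874 mol, giving 0.26874 Ca and 0.26874 O.
32.16 wt% Al2O3 ÷ 101.961 g/mol = 0.31541 mol, giving 0.63082 Al and 0.94623 O.
49.28 wt% SiO2 ÷ 60.083 g/mol = 0.82020 mol, giving 0.82020 Si and 1.64040 O.
Oxygen sums to 2.90264; scaling by 8/2.90264 = 2.75611 puts the formula on 8 O.
Ca: 0.26874 × 2.75611 = 0.741 atoms per formula unit.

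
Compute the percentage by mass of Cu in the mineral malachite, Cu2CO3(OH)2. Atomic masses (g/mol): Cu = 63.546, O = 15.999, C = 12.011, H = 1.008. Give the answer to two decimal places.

57.48 weight percent

Molar mass of Cu2CO3(OH)2: 2*63.546 + 1*12.011 + 5*15.999 + 2*1.008 = 221.114 g/mol.
Mass of Cu per formula unit: 2 × 63.546 = 127.092 g.
Weight fraction Cu = 127.092 / 221.114 = 0.5748.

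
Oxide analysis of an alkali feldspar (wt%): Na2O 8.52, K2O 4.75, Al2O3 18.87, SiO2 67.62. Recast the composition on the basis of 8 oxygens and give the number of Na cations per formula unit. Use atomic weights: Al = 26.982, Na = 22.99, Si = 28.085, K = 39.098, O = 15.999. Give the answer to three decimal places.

0.735 Na apfu

Na2O (M=61.979): mol = 0.13747; Na = 0.27494, O = 0.13747.
K2O (M=94.195): mol = 0.05043; K = 0.10086, O = 0.05043.
Al2O3 (M=101.961): mol = 0.18507; Al = 0.37014, O = 0.55521.
SiO2 (M=60.083): mol = 1.12544; Si = 1.12544, O = 2.25088.
ΣO = 2.99399; factor = 8/ΣO = 2.67202.
Na apfu = 0.27494 × 2.67202 = 0.735.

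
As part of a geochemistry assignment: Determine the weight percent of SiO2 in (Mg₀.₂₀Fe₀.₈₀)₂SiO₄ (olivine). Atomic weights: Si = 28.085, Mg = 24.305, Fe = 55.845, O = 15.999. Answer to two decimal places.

M((Mg₀.₂₀Fe₀.₈₀)₂SiO₄) = 191.155 g/mol; M(SiO2) = 60.083 g/mol.
Moles SiO2 per formula unit = 1 Si ÷ 1 = 1.0000.
SiO2 fraction = (1.0000 × 60.083) / 191.155 = 60.083/191.155 = 0.3143.

31.43 wt%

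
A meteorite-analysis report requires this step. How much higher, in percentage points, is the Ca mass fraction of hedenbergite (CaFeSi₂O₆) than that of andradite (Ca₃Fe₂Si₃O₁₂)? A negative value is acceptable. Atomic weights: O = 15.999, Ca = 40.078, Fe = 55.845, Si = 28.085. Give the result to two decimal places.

-7.51 percentage points

M(CaFeSi₂O₆) = 248.087 g/mol, so wt% Ca = 40.078/248.087 × 100 = 16.15%.
M(Ca₃Fe₂Si₃O₁₂) = 508.167 g/mol, so wt% Ca = 120.234/508.167 × 100 = 23.66%.
16.15 − 23.66 = -7.51 pp.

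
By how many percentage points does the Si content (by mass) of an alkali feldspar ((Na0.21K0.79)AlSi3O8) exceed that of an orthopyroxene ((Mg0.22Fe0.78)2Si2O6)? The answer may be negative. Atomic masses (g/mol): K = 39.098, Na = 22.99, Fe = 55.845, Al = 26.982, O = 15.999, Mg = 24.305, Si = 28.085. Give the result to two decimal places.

8.17 percentage points

Si in (Na0.21K0.79)AlSi3O8: molar mass 274.944 g/mol; 3×28.085 = 84.255 g → 30.64 wt%.
Si in (Mg0.22Fe0.78)2Si2O6: molar mass 249.976 g/mol; 2×28.085 = 56.170 g → 22.47 wt%.
Difference = 30.64 − 22.47 = 8.17 percentage points.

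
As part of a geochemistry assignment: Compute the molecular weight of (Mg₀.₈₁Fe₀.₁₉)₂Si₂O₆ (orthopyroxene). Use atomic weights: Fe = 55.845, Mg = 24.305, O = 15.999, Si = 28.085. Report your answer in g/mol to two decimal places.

212.76 g/mol

The formula mass is the sum 1.62·24.305 + 0.38·55.845 + 2·28.085 + 6·15.999.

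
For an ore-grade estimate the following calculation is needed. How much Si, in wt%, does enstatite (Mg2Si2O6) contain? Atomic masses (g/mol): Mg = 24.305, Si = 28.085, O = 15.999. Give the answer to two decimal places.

27.98 wt%

M(Mg2Si2O6) = 200.774 g/mol.
Si contributes 2 × 28.085 = 56.170 g per mole.
56.170/200.774 = 0.2798 → 27.98%.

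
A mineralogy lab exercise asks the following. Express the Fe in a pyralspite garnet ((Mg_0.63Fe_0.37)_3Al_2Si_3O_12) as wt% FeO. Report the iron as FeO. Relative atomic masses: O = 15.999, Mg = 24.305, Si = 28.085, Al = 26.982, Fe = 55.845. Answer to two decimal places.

18.20 wt%

Molar mass of (Mg_0.63Fe_0.37)_3Al_2Si_3O_12 = 1.89·24.305 + 1.11·55.845 + 2·26.982 + 3·28.085 + 12·15.999 = 438.131 g/mol.
Each formula unit contains 1.11 Fe, equivalent to 1.11/1 = 1.1100 mol FeO.
M(FeO) = 1×55.845 + 1×15.999 = 71.844 g/mol.
Mass of FeO per formula unit = 1.1100 × 71.844 = 79.747 g.
FeO wt% = 79.747 / 438.131 × 100 = 18.20%.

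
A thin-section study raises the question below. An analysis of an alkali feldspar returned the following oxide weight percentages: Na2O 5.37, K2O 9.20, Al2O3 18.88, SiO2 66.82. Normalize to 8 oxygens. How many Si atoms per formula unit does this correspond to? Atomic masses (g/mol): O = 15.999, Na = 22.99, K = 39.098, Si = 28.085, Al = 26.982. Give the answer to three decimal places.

5.37 wt% Na2O ÷ 61.979 g/mol = 0.08664 mol, giving 0.17328 Na and 0.08664 O.
9.20 wt% K2O ÷ 94.195 g/mol = 0.09767 mol, giving 0.19534 K and 0.09767 O.
18.88 wt% Al2O3 ÷ 101.961 g/mol = 0.18517 mol, giving 0.37034 Al and 0.55551 O.
66.82 wt% SiO2 ÷ 60.083 g/mol = 1.11213 mol, giving 1.11213 Si and 2.22426 O.
Oxygen sums to 2.96408; scaling by 8/2.96408 = 2.69898 puts the formula on 8 O.
Si: 1.11213 × 2.69898 = 3.002 atoms per formula unit.

3.002 Si apfu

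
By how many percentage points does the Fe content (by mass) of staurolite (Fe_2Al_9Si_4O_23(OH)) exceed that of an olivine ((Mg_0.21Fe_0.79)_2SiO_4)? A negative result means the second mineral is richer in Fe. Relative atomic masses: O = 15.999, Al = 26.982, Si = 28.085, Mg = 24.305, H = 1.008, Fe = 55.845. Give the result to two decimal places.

-33.20 percentage points

M(Fe_2Al_9Si_4O_23(OH)) = 851.852 g/mol, so wt% Fe = 111.690/851.852 × 100 = 13.11%.
M((Mg_0.21Fe_0.79)_2SiO_4) = 190.524 g/mol, so wt% Fe = 88.235/190.524 × 100 = 46.31%.
13.11 − 46.31 = -33.20 pp.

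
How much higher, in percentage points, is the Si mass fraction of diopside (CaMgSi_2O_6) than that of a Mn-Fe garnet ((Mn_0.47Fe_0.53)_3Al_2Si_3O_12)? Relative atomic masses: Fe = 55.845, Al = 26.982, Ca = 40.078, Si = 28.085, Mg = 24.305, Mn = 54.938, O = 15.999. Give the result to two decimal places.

8.97 percentage points

First mineral: 56.170 g Si in 216.547 g formula = 25.94 wt% Si.
Second mineral: 84.255 g Si in 496.463 g formula = 16.97 wt% Si.
25.94% − 16.97% gives a difference of 8.97 percentage points.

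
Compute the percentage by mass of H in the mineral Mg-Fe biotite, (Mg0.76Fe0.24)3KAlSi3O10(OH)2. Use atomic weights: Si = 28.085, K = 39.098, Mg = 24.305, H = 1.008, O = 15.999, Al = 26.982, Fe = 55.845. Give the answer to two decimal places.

0.46 mass %

Molar mass of (Mg0.76Fe0.24)3KAlSi3O10(OH)2: 2.28×24.305 + 0.72×55.845 + 1×39.098 + 1×26.982 + 3×28.085 + 12×15.999 + 2×1.008 = 439.963 g/mol.
Mass of H per formula unit: 2 × 1.008 = 2.016 g.
Weight fraction H = 2.016 / 439.963 = 0.0046.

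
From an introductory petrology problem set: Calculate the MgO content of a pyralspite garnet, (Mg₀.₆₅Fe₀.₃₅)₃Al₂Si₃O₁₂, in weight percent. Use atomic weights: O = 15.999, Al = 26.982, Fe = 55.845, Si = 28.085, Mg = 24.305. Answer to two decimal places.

Molar mass of (Mg₀.₆₅Fe₀.₃₅)₃Al₂Si₃O₁₂ = 1.95*24.305 + 1.05*55.845 + 2*26.982 + 3*28.085 + 12*15.999 = 436.239 g/mol.
Each formula unit contains 1.95 Mg, equivalent to 1.95/1 = 1.9500 mol MgO.
M(MgO) = 1×24.305 + 1×15.999 = 40.304 g/mol.
Mass of MgO per formula unit = 1.9500 × 40.304 = 78.593 g.
MgO wt% = 78.593 / 436.239 × 100 = 18.02%.

18.02 wt%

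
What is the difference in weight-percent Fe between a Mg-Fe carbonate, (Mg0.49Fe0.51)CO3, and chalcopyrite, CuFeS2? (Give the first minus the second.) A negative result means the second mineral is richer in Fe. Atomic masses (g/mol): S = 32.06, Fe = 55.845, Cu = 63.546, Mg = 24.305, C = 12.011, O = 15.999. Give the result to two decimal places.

-2.06 percentage points

Fe in (Mg0.49Fe0.51)CO3: molar mass 100.398 g/mol; 0.51×55.845 = 28.481 g → 28.37 wt%.
Fe in CuFeS2: molar mass 183.511 g/mol; 1×55.845 = 55.845 g → 30.43 wt%.
Difference = 28.37 − 30.43 = -2.06 percentage points.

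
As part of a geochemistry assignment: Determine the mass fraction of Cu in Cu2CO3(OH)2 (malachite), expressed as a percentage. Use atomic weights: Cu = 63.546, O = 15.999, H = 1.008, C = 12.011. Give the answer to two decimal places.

Formula mass = 2*63.546 + 1*12.011 + 5*15.999 + 2*1.008 = 221.114 g/mol, of which 127.092 g is Cu.
So Cu makes up 127.092/221.114 = 0.5748 of the mass, i.e. 57.48%.

57.48 mass %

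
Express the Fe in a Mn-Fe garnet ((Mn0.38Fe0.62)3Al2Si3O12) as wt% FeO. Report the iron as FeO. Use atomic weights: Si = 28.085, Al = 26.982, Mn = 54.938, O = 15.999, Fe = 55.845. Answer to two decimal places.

M((Mn0.38Fe0.62)3Al2Si3O12) = 496.708 g/mol; M(FeO) = 71.844 g/mol.
Moles FeO per formula unit = 1.86 Fe ÷ 1 = 1.8600.
FeO fraction = (1.8600 × 71.844) / 496.708 = 133.630/496.708 = 0.2690.

26.90 wt%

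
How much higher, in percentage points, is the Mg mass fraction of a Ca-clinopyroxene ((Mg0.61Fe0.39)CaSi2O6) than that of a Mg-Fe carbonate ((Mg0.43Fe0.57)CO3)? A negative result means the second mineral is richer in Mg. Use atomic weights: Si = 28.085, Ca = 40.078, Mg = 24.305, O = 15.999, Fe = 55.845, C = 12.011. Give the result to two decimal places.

-3.74 percentage points

First mineral: 14.826 g Mg in 228.848 g formula = 6.48 wt% Mg.
Second mineral: 10.451 g Mg in 102.291 g formula = 10.22 wt% Mg.
6.48% − 10.22% gives a difference of -3.74 percentage points.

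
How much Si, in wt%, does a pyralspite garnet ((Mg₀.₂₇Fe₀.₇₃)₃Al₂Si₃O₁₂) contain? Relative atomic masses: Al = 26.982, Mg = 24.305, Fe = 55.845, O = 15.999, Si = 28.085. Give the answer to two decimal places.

17.84 wt%

Formula mass = 0.81×24.305 + 2.19×55.845 + 2×26.982 + 3×28.085 + 12×15.999 = 472.195 g/mol, of which 84.255 g is Si.
So Si makes up 84.255/472.195 = 0.1784 of the mass, i.e. 17.84%.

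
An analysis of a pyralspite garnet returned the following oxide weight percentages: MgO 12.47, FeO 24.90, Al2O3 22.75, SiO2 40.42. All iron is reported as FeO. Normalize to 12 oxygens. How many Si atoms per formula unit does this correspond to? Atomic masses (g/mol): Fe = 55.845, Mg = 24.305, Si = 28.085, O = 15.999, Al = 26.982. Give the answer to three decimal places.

MgO (M=40.304): mol = 0.30940; Mg = 0.30940, O = 0.30940.
FeO (M=71.844): mol = 0.34658; Fe = 0.34658, O = 0.34658.
Al2O3 (M=101.961): mol = 0.22312; Al = 0.44624, O = 0.66936.
SiO2 (M=60.083): mol = 0.67274; Si = 0.67274, O = 1.34548.
ΣO = 2.67082; factor = 12/ΣO = 4.49300.
Si apfu = 0.67274 × 4.49300 = 3.023.

3.023 Si apfu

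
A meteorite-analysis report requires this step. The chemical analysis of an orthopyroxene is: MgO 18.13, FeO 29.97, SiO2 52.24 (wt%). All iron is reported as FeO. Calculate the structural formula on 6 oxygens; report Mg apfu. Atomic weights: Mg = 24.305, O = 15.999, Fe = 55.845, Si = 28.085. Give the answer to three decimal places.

1.036 Mg apfu

18.13 wt% MgO ÷ 40.304 g/mol = 0.44983 mol, giving 0.44983 Mg and 0.44983 O.
29.97 wt% FeO ÷ 71.844 g/mol = 0.41715 mol, giving 0.41715 Fe and 0.41715 O.
52.24 wt% SiO2 ÷ 60.083 g/mol = 0.86946 mol, giving 0.86946 Si and 1.73892 O.
Oxygen sums to 2.60590; scaling by 6/2.60590 = 2.30247 puts the formula on 6 O.
Mg: 0.44983 × 2.30247 = 1.036 atoms per formula unit.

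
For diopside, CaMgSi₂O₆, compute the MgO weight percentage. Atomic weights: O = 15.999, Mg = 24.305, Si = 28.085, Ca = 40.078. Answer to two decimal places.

18.61 wt%

Formula mass = 216.547 g/mol.
1 Mg → 1.0000 mol MgO per formula unit; M(MgO) = 40.304, so MgO mass = 40.304 g.
40.304/216.547 × 100 = 18.61 wt%.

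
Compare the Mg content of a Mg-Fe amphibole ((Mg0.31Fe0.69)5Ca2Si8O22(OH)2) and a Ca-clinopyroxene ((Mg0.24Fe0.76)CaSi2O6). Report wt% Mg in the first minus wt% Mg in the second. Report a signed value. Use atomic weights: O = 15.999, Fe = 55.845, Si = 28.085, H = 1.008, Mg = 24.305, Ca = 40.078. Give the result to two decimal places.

M((Mg0.31Fe0.69)5Ca2Si8O22(OH)2) = 921.166 g/mol, so wt% Mg = 37.673/921.166 × 100 = 4.09%.
M((Mg0.24Fe0.76)CaSi2O6) = 240.517 g/mol, so wt% Mg = 5.833/240.517 × 100 = 2.43%.
4.09 − 2.43 = 1.66 pp.

1.66 percentage points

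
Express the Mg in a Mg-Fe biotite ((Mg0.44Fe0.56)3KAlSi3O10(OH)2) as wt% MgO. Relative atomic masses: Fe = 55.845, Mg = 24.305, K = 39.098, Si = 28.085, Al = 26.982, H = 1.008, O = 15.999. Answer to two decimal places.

11.31 wt%

Molar mass of (Mg0.44Fe0.56)3KAlSi3O10(OH)2 = 1.32×24.305 + 1.68×55.845 + 1×39.098 + 1×26.982 + 3×28.085 + 12×15.999 + 2×1.008 = 470.241 g/mol.
Each formula unit contains 1.32 Mg, equivalent to 1.32/1 = 1.3200 mol MgO.
M(MgO) = 1×24.305 + 1×15.999 = 40.304 g/mol.
Mass of MgO per formula unit = 1.3200 × 40.304 = 53.201 g.
MgO wt% = 53.201 / 470.241 × 100 = 11.31%.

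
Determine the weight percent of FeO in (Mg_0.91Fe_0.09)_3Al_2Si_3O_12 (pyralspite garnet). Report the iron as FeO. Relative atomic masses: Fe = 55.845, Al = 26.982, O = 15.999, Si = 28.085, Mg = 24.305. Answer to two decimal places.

M((Mg_0.91Fe_0.09)_3Al_2Si_3O_12) = 411.638 g/mol; M(FeO) = 71.844 g/mol.
Moles FeO per formula unit = 0.27 Fe ÷ 1 = 0.2700.
FeO fraction = (0.2700 × 71.844) / 411.638 = 19.398/411.638 = 0.0471.

4.71 wt%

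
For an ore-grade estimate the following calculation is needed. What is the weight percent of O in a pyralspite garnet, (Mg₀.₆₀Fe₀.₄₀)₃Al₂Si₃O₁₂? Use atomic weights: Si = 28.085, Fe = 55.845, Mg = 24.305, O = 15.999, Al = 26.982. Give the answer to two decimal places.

Formula mass = 1.80*24.305 + 1.20*55.845 + 2*26.982 + 3*28.085 + 12*15.999 = 440.970 g/mol, of which 191.988 g is O.
So O makes up 191.988/440.970 = 0.4354 of the mass, i.e. 43.54%.

43.54 wt%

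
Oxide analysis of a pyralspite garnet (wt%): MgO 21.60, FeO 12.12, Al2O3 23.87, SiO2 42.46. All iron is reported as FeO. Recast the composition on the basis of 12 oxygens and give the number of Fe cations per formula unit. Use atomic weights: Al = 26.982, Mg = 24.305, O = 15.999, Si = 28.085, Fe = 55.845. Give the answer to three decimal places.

0.718 Fe apfu

MgO (M=40.304): mol = 0.53593; Mg = 0.53593, O = 0.53593.
FeO (M=71.844): mol = 0.16870; Fe = 0.16870, O = 0.16870.
Al2O3 (M=101.961): mol = 0.23411; Al = 0.46822, O = 0.70233.
SiO2 (M=60.083): mol = 0.70669; Si = 0.70669, O = 1.41338.
ΣO = 2.82034; factor = 12/ΣO = 4.25481.
Fe apfu = 0.16870 × 4.25481 = 0.718.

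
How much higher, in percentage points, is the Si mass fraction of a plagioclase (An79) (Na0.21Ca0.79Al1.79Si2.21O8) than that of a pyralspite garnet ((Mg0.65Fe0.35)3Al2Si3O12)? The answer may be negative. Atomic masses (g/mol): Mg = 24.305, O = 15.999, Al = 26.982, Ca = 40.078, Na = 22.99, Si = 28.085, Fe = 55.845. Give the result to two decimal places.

Si in Na0.21Ca0.79Al1.79Si2.21O8: molar mass 274.847 g/mol; 2.21×28.085 = 62.068 g → 22.58 wt%.
Si in (Mg0.65Fe0.35)3Al2Si3O12: molar mass 436.239 g/mol; 3×28.085 = 84.255 g → 19.31 wt%.
Difference = 22.58 − 19.31 = 3.27 percentage points.

3.27 percentage points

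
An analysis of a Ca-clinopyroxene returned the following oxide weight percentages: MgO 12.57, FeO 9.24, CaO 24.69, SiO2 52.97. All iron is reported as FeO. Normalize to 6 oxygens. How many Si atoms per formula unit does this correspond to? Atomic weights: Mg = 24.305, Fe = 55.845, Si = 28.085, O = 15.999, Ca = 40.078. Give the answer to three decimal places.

MgO (M=40.304): mol = 0.31188; Mg = 0.31188, O = 0.31188.
FeO (M=71.844): mol = 0.12861; Fe = 0.12861, O = 0.12861.
CaO (M=56.077): mol = 0.44029; Ca = 0.44029, O = 0.44029.
SiO2 (M=60.083): mol = 0.88161; Si = 0.88161, O = 1.76322.
ΣO = 2.64400; factor = 6/ΣO = 2.26929.
Si apfu = 0.88161 × 2.26929 = 2.001.

2.001 Si apfu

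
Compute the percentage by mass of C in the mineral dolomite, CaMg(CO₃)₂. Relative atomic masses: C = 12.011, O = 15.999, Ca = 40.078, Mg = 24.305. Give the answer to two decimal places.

13.03 weight percent

M(CaMg(CO₃)₂) = 184.399 g/mol.
C contributes 2 × 12.011 = 24.022 g per mole.
24.022/184.399 = 0.1303 → 13.03%.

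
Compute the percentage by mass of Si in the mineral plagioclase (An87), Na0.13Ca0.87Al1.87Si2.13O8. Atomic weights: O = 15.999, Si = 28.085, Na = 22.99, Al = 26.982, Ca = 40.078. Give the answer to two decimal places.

Molar mass of Na0.13Ca0.87Al1.87Si2.13O8: 0.13*22.99 + 0.87*40.078 + 1.87*26.982 + 2.13*28.085 + 8*15.999 = 276.126 g/mol.
Mass of Si per formula unit: 2.13 × 28.085 = 59.821 g.
Weight fraction Si = 59.821 / 276.126 = 0.2166.

21.66 mass %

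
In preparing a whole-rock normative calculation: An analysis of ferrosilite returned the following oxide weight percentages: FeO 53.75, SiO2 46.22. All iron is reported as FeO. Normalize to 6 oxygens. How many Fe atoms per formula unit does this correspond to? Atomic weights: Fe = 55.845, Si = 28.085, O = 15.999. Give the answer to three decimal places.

53.75 wt% FeO ÷ 71.844 g/mol = 0.74815 mol, giving 0.74815 Fe and 0.74815 O.
46.22 wt% SiO2 ÷ 60.083 g/mol = 0.76927 mol, giving 0.76927 Si and 1.53854 O.
Oxygen sums to 2.28669; scaling by 6/2.28669 = 2.62388 puts the formula on 6 O.
Fe: 0.74815 × 2.62388 = 1.963 atoms per formula unit.

1.963 Fe apfu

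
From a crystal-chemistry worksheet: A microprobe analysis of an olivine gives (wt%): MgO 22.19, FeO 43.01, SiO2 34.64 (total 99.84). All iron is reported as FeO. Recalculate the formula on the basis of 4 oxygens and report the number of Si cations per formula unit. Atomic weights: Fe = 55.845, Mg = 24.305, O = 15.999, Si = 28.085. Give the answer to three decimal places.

22.19 wt% MgO ÷ 40.304 g/mol = 0.55057 mol, giving 0.55057 Mg and 0.55057 O.
43.01 wt% FeO ÷ 71.844 g/mol = 0.59866 mol, giving 0.59866 Fe and 0.59866 O.
34.64 wt% SiO2 ÷ 60.083 g/mol = 0.57654 mol, giving 0.57654 Si and 1.15308 O.
Oxygen sums to 2.30231; scaling by 4/2.30231 = 1.73739 puts the formula on 4 O.
Si: 0.57654 × 1.73739 = 1.002 atoms per formula unit.

1.002 Si apfu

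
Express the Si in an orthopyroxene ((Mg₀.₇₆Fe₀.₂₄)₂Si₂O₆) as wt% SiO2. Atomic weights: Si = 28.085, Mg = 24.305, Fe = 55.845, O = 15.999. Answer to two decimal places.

55.65 wt%

Molar mass of (Mg₀.₇₆Fe₀.₂₄)₂Si₂O₆ = 1.52×24.305 + 0.48×55.845 + 2×28.085 + 6×15.999 = 215.913 g/mol.
Each formula unit contains 2 Si, equivalent to 2/1 = 2.0000 mol SiO2.
M(SiO2) = 1×28.085 + 2×15.999 = 60.083 g/mol.
Mass of SiO2 per formula unit = 2.0000 × 60.083 = 120.166 g.
SiO2 wt% = 120.166 / 215.913 × 100 = 55.65%.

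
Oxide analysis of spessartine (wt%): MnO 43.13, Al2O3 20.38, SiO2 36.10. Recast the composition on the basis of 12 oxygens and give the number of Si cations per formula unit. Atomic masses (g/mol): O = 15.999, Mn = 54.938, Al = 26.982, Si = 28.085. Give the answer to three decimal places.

2.993 Si apfu

43.13 wt% MnO ÷ 70.937 g/mol = 0.60800 mol, giving 0.60800 Mn and 0.60800 O.
20.38 wt% Al2O3 ÷ 101.961 g/mol = 0.19988 mol, giving 0.39976 Al and 0.59964 O.
36.10 wt% SiO2 ÷ 60.083 g/mol = 0.60084 mol, giving 0.60084 Si and 1.20168 O.
Oxygen sums to 2.40932; scaling by 12/2.40932 = 4.98066 puts the formula on 12 O.
Si: 0.60084 × 4.98066 = 2.993 atoms per formula unit.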